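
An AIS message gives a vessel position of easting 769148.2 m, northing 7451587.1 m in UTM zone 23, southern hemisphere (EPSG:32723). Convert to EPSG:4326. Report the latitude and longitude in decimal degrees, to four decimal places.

lat -23.0224°, lon -42.3739°

Zone 23S: λ₀ = -45°, k₀ = 0.9996, false easting 500000 m, false northing 10000000 m.
Meridian distance M = (N − FN)/k₀ = -2549432.7 m.
Inverse transverse Mercator on WGS84 gives φ = -23.02240023°, λ = -42.37389971°.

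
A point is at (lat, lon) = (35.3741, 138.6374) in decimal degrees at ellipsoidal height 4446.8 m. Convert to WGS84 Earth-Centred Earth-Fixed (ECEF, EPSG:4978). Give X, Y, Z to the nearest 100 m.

X -3910400 m, Y 3443000 m, Z 3674400 m

WGS84: a = 6378137 m, e² = 0.006694380; N(φ) = a/√(1−e²sin²φ) = 6385303.908 m.
X = (N+h)·cosφ·cosλ = -3910428.998 m; Y = (N+h)·cosφ·sinλ = 3442973.003 m; Z = (N(1−e²)+h)·sinφ = 3674361.470 m.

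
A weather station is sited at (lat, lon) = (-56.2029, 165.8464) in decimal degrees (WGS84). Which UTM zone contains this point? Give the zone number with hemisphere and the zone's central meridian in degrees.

UTM zone = ⌊(λ + 180)/6⌋ + 1; 165.8464° ∈ [162°, 168°) → zone 58.
Hemisphere: S (φ < 0).
Central meridian λ₀ = 6×58 − 183 = 165°.

Zone 58S, central meridian 165°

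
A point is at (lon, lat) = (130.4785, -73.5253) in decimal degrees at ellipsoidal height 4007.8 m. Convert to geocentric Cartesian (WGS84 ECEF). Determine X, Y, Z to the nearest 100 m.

WGS84: a = 6378137 m, e² = 0.006694380; N(φ) = a/√(1−e²sin²φ) = 6397859.977 m.
X = (N+h)·cosφ·cosλ = -1178566.536 m; Y = (N+h)·cosφ·sinλ = 1380973.109 m; Z = (N(1−e²)+h)·sinφ = -6097968.104 m.

X -1178600 m, Y 1381000 m, Z -6098000 m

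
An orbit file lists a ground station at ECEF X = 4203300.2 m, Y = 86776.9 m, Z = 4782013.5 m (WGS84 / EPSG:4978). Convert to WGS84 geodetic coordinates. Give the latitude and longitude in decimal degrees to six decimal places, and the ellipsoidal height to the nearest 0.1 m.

lat 48.869800°, lon 1.182700°, h 1283.1 m

λ = atan2(Y, X) = 1.18270019°; p = √(X²+Y²) = 4204195.9 m.
Bowring's method on WGS84 (a = 6378137 m, b = 6356752.314 m) gives φ = 48.86979984°, h = 1283.131 m.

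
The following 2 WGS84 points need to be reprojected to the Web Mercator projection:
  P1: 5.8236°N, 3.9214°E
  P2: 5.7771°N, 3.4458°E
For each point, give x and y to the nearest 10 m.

P1: x 436530 m, y 649400 m; P2: x 383580 m, y 644200 m

Web Mercator: x = R·λ, y = R·ln tan(π/4+φ/2), R = 6378137 m.
P1 (5.8236°, 3.9214°) → (436528.251, 649399.297) m.
P2 (5.7771°, 3.4458°) → (383584.701, 644196.302) m.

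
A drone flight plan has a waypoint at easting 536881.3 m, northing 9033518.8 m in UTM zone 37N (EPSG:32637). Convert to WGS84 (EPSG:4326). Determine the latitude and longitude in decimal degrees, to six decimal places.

Zone 37N: λ₀ = 39°, k₀ = 0.9996, false easting 500000 m.
Meridian distance M = (N − FN)/k₀ = 9037133.7 m.
Inverse transverse Mercator on WGS84 gives φ = 81.35489964°, λ = 41.19829894°.

lat 81.354900°, lon 41.198299°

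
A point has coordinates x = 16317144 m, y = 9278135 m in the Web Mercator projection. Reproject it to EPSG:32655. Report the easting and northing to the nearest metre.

E 479219 m, N 7065492 m

Web Mercator inverse (R = 6378137 m) → φ = 63.71650029°, λ = 146.57939848°.
UTM 55N forward: E = 479219.401 m, N = 7065492.022 m.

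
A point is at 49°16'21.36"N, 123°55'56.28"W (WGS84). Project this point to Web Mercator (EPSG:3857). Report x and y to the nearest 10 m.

x -13796080 m, y 6321240 m

Web Mercator is spherical with R = a = 6378137 m.
x = R·λ = 6378137 × -2.163026685 = -13796080.529 m.
y = R·ln tan(π/4 + φ/2) = 6378137 × 0.991079861 = 6321243.130 m.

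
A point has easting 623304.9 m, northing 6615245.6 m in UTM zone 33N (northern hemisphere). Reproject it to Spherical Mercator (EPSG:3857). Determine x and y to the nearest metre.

x 1913393 m, y 8323766 m

Unproject from UTM 33N (λ₀ = 15°) → φ = 59.65700020°, λ = 17.18830027°.
Web Mercator (R = 6378137 m): x = 1913392.834 m, y = 8323765.508 m.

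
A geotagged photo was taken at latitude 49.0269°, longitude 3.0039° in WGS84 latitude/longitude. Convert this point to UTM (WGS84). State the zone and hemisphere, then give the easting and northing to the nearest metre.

Zone 31N: E 500285 m, N 5430446 m

Longitude 3.0039° lies in the 6° band [0°, 6°), giving zone 31; latitude is north of the equator, so 31N.
Zone 31 central meridian λ₀ = 6×31 − 183 = 3°; Δλ = +0.0039°.
Transverse Mercator on WGS84 with k₀ = 0.9996 gives E = 500285.102 m, N = 5430446.141 m.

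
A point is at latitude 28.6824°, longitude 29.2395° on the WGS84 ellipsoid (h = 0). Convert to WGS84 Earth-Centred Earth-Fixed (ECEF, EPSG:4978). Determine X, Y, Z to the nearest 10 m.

X 4886320 m, Y 2735290 m, Z 3043070 m

WGS84: a = 6378137 m, e² = 0.006694380; N(φ) = a/√(1−e²sin²φ) = 6383060.525 m.
X = (N+h)·cosφ·cosλ = 4886320.527 m; Y = (N+h)·cosφ·sinλ = 2735294.790 m; Z = (N(1−e²)+h)·sinφ = 3043066.914 m.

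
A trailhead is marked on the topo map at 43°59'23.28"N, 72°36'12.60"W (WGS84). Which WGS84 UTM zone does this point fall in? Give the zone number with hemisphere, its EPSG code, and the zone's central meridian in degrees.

Zone 18N (EPSG:32618), central meridian -75°

UTM zone = ⌊(λ + 180)/6⌋ + 1; -72.6035° ∈ [-78°, -72°) → zone 18.
Hemisphere: N (φ ≥ 0).
Central meridian λ₀ = 6×18 − 183 = -75°.
EPSG code: 32618.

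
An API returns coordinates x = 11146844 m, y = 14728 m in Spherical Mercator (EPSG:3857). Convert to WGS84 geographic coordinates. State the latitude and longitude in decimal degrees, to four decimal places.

lat 0.1323°, lon 100.1338°

R = 6378137 m. λ = x/R = 100.13380335°.
φ = 2·arctan(exp(y/R)) − 90° = 2·arctan(1.00231) − 90° = 0.13230376°.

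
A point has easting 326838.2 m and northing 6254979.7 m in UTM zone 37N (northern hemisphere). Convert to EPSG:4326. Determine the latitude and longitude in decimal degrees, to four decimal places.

lat 56.4076°, lon 36.1935°

Zone 37N: λ₀ = 39°, k₀ = 0.9996, false easting 500000 m.
Meridian distance M = (N − FN)/k₀ = 6257482.7 m.
Inverse transverse Mercator on WGS84 gives φ = 56.40759989°, λ = 36.19349963°.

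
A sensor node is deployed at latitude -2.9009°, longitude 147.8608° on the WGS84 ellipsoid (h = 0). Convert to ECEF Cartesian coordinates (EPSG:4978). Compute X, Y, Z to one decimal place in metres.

WGS84: a = 6378137 m, e² = 0.006694380; N(φ) = a/√(1−e²sin²φ) = 6378191.680 m.
X = (N+h)·cosφ·cosλ = -5393865.060 m; Y = (N+h)·cosφ·sinλ = 3388709.851 m; Z = (N(1−e²)+h)·sinφ = -320630.640 m.

X -5393865.1 m, Y 3388709.9 m, Z -320630.6 m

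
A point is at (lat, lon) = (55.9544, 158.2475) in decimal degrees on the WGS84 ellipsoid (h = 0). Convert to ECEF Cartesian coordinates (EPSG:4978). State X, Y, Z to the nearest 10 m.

WGS84: a = 6378137 m, e² = 0.006694380; N(φ) = a/√(1−e²sin²φ) = 6392845.087 m.
X = (N+h)·cosφ·cosλ = -3324198.434 m; Y = (N+h)·cosφ·sinλ = 1326388.833 m; Z = (N(1−e²)+h)·sinφ = 5261601.445 m.

X -3324200 m, Y 1326390 m, Z 5261600 m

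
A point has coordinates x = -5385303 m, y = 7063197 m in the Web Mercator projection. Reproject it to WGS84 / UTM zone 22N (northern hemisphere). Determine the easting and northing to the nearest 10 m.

E 674250 m, N 5923470 m

Web Mercator inverse (R = 6378137 m) → φ = 53.43139817°, λ = -48.37699995°.
UTM 22N forward: E = 674253.288 m, N = 5923466.192 m.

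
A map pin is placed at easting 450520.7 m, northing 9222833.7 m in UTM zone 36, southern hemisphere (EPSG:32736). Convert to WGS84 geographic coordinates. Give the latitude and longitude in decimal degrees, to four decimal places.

lat -7.0307°, lon 32.5520°

Zone 36S: λ₀ = 33°, k₀ = 0.9996, false easting 500000 m, false northing 10000000 m.
Meridian distance M = (N − FN)/k₀ = -777477.3 m.
Inverse transverse Mercator on WGS84 gives φ = -7.03069978°, λ = 32.55200011°.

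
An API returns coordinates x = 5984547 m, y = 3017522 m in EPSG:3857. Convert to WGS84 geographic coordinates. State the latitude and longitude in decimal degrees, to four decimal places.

lat 26.1488°, lon 53.7601°

R = 6378137 m. λ = x/R = 53.76010039°.
φ = 2·arctan(exp(y/R)) − 90° = 2·arctan(1.60497) − 90° = 26.14879868°.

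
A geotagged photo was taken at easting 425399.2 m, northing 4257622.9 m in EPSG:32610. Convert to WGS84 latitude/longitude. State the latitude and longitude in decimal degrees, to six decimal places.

Zone 10N: λ₀ = -123°, k₀ = 0.9996, false easting 500000 m.
Meridian distance M = (N − FN)/k₀ = 4259326.6 m.
Inverse transverse Mercator on WGS84 gives φ = 38.46379988°, λ = -123.85509956°.

lat 38.463800°, lon -123.855100°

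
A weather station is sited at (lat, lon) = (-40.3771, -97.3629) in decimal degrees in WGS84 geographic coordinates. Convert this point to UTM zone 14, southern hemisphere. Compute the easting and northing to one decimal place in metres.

Zone 14 central meridian λ₀ = 6×14 − 183 = -99°; Δλ = +1.6371°.
Transverse Mercator on WGS84 with k₀ = 0.9996 gives E = 638973.701 m, N = 5529100.618 m.

E 638973.7 m, N 5529100.6 m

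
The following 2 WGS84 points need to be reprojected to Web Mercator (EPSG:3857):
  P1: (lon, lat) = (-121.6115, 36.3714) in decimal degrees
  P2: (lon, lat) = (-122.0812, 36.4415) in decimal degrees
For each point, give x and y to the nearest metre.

P1: x -13537730 m, y 4351847 m; P2: x -13590017 m, y 4361542 m

Web Mercator: x = R·λ, y = R·ln tan(π/4+φ/2), R = 6378137 m.
P1 (36.3714°, -121.6115°) → (-13537730.255, 4351846.517) m.
P2 (36.4415°, -122.0812°) → (-13590017.019, 4361542.387) m.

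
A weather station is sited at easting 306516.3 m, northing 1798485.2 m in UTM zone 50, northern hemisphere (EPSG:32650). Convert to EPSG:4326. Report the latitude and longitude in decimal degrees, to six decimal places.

Zone 50N: λ₀ = 117°, k₀ = 0.9996, false easting 500000 m.
Meridian distance M = (N − FN)/k₀ = 1799204.9 m.
Inverse transverse Mercator on WGS84 gives φ = 16.25939982°, λ = 115.18949986°.

lat 16.259400°, lon 115.189500°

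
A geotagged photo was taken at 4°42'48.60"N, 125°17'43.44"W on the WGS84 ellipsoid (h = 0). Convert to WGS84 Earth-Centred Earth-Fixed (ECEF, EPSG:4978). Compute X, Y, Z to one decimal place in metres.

WGS84: a = 6378137 m, e² = 0.006694380; N(φ) = a/√(1−e²sin²φ) = 6378281.162 m.
X = (N+h)·cosφ·cosλ = -3672856.900 m; Y = (N+h)·cosφ·sinλ = -5188244.997 m; Z = (N(1−e²)+h)·sinφ = 520615.936 m.

X -3672856.9 m, Y -5188245.0 m, Z 520615.9 m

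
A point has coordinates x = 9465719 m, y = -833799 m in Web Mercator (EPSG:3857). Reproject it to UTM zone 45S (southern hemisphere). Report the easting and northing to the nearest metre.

Web Mercator inverse (R = 6378137 m) → φ = -7.46890047°, λ = 85.03200053°.
UTM 45S forward: E = 282815.105 m, N = 9173930.295 m.

E 282815 m, N 9173930 m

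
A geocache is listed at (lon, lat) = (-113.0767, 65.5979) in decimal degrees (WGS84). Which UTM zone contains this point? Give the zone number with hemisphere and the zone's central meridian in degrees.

Zone 12N, central meridian -111°

UTM zone = ⌊(λ + 180)/6⌋ + 1; -113.0767° ∈ [-114°, -108°) → zone 12.
Hemisphere: N (φ ≥ 0).
Central meridian λ₀ = 6×12 − 183 = -111°.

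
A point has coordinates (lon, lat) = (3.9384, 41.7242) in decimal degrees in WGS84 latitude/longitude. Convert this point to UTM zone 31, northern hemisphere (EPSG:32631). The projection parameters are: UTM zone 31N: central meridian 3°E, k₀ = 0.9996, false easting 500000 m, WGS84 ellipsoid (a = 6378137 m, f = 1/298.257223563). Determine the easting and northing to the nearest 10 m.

Zone 31 central meridian λ₀ = 6×31 − 183 = 3°; Δλ = +0.9384°.
Transverse Mercator on WGS84 with k₀ = 0.9996 gives E = 578051.143 m, N = 4619580.620 m.

E 578050 m, N 4619580 m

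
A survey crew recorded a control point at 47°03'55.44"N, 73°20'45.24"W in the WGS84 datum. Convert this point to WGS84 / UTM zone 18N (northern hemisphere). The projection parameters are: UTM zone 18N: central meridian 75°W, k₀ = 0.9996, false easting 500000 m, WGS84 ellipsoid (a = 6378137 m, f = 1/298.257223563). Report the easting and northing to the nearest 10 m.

E 625600 m, N 5213760 m

Zone 18 central meridian λ₀ = 6×18 − 183 = -75°; Δλ = +1.6541°.
Transverse Mercator on WGS84 with k₀ = 0.9996 gives E = 625599.141 m, N = 5213759.344 m.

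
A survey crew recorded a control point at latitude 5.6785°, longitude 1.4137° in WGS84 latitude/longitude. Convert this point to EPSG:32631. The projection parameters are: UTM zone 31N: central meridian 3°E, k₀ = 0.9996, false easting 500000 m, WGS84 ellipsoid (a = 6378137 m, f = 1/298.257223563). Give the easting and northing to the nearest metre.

Zone 31 central meridian λ₀ = 6×31 − 183 = 3°; Δλ = -1.5863°.
Transverse Mercator on WGS84 with k₀ = 0.9996 gives E = 324322.818 m, N = 627906.138 m.

E 324323 m, N 627906 m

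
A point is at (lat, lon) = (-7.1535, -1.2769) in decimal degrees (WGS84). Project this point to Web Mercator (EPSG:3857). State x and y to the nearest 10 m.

Web Mercator is spherical with R = a = 6378137 m.
x = R·λ = 6378137 × -0.022286109 = -142143.858 m.
y = R·ln tan(π/4 + φ/2) = 6378137 × -0.125177765 = -798400.933 m.

x -142140 m, y -798400 m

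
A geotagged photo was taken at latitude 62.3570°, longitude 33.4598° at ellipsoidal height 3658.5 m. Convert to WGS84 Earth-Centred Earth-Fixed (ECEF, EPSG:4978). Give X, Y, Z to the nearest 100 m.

X 2476700 m, Y 1636800 m, Z 5630300 m

WGS84: a = 6378137 m, e² = 0.006694380; N(φ) = a/√(1−e²sin²φ) = 6394956.589 m.
X = (N+h)·cosφ·cosλ = 2476712.379 m; Y = (N+h)·cosφ·sinλ = 1636802.325 m; Z = (N(1−e²)+h)·sinφ = 5630325.482 m.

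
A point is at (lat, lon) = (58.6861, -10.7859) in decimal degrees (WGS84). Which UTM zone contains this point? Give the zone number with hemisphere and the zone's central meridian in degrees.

Zone 29N, central meridian -9°

UTM zone = ⌊(λ + 180)/6⌋ + 1; -10.7859° ∈ [-12°, -6°) → zone 29.
Hemisphere: N (φ ≥ 0).
Central meridian λ₀ = 6×29 − 183 = -9°.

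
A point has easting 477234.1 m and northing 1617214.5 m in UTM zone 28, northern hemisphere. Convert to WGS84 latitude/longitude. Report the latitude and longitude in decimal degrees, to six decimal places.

Zone 28N: λ₀ = -15°, k₀ = 0.9996, false easting 500000 m.
Meridian distance M = (N − FN)/k₀ = 1617861.6 m.
Inverse transverse Mercator on WGS84 gives φ = 14.62819968°, λ = -15.21139983°.

lat 14.628200°, lon -15.211400°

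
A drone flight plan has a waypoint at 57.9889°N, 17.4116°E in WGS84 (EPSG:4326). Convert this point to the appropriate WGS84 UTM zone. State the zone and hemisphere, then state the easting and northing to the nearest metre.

Zone 33N: E 642573 m, N 6430019 m

Longitude 17.4116° lies in the 6° band [12°, 18°), giving zone 33; latitude is north of the equator, so 33N.
Zone 33 central meridian λ₀ = 6×33 − 183 = 15°; Δλ = +2.4116°.
Transverse Mercator on WGS84 with k₀ = 0.9996 gives E = 642573.447 m, N = 6430019.197 m.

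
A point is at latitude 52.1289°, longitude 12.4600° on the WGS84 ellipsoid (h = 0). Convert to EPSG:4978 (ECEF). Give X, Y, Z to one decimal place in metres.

X 3831234.3 m, Y 846558.5 m, Z 5011620.8 m

WGS84: a = 6378137 m, e² = 0.006694380; N(φ) = a/√(1−e²sin²φ) = 6391482.137 m.
X = (N+h)·cosφ·cosλ = 3831234.291 m; Y = (N+h)·cosφ·sinλ = 846558.463 m; Z = (N(1−e²)+h)·sinφ = 5011620.761 m.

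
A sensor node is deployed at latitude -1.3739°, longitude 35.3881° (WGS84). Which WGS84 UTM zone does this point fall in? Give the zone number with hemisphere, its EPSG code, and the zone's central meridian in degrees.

UTM zone = ⌊(λ + 180)/6⌋ + 1; 35.3881° ∈ [30°, 36°) → zone 36.
Hemisphere: S (φ < 0).
Central meridian λ₀ = 6×36 − 183 = 33°.
EPSG code: 32736.

Zone 36S (EPSG:32736), central meridian 33°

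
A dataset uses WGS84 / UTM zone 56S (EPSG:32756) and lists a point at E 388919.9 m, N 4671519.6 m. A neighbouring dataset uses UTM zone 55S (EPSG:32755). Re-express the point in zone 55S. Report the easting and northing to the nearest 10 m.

E 835590 m, N 4662760 m

UTM 56S → geographic: φ = -48.09990010°, λ = 151.50800012°.
UTM 55S (λ₀ = 147°) forward: E = 835589.526 m, N = 4662760.165 m.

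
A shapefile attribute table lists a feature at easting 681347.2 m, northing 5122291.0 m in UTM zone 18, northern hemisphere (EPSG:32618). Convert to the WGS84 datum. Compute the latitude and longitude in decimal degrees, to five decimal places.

lat 46.23000°, lon -72.64820°

Zone 18N: λ₀ = -75°, k₀ = 0.9996, false easting 500000 m.
Meridian distance M = (N − FN)/k₀ = 5124340.7 m.
Inverse transverse Mercator on WGS84 gives φ = 46.23000037°, λ = -72.64819975°.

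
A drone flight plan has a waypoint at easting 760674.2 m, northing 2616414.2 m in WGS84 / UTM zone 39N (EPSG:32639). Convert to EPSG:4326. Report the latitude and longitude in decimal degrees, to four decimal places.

lat 23.6374°, lon 53.5552°

Zone 39N: λ₀ = 51°, k₀ = 0.9996, false easting 500000 m.
Meridian distance M = (N − FN)/k₀ = 2617461.2 m.
Inverse transverse Mercator on WGS84 gives φ = 23.63739990°, λ = 53.55520035°.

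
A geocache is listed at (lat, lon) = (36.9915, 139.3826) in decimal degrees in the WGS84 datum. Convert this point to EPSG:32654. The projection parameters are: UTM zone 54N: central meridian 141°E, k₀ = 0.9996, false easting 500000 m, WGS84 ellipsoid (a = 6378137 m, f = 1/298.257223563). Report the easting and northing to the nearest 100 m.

Zone 54 central meridian λ₀ = 6×54 − 183 = 141°; Δλ = -1.6174°.
Transverse Mercator on WGS84 with k₀ = 0.9996 gives E = 356068.766 m, N = 4095151.980 m.

E 356100 m, N 4095200 m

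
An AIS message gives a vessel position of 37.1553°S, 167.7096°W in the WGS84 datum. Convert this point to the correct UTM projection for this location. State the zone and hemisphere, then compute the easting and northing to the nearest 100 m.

Zone 3S: E 259400 m, N 5884500 m

Longitude -167.7096° lies in the 6° band [-168°, -162°), giving zone 3; latitude is south of the equator, so 3S.
Zone 3 central meridian λ₀ = 6×3 − 183 = -165°; Δλ = -2.7096°.
Transverse Mercator on WGS84 with k₀ = 0.9996 gives E = 259377.180 m, N = 5884461.552 m.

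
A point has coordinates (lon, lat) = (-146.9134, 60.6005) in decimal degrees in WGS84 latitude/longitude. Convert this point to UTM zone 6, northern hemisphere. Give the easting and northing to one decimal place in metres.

Zone 6 central meridian λ₀ = 6×6 − 183 = -147°; Δλ = +0.0866°.
Transverse Mercator on WGS84 with k₀ = 0.9996 gives E = 504742.541 m, N = 6718293.681 m.

E 504742.5 m, N 6718293.7 m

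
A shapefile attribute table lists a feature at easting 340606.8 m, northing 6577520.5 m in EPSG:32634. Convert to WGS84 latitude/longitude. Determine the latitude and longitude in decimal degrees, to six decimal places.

Zone 34N: λ₀ = 21°, k₀ = 0.9996, false easting 500000 m.
Meridian distance M = (N − FN)/k₀ = 6580152.6 m.
Inverse transverse Mercator on WGS84 gives φ = 59.30639984°, λ = 18.20020029°.

lat 59.306400°, lon 18.200200°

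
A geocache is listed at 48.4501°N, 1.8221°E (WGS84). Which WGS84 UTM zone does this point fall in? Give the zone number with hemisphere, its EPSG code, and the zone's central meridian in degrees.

Zone 31N (EPSG:32631), central meridian 3°

UTM zone = ⌊(λ + 180)/6⌋ + 1; 1.8221° ∈ [0°, 6°) → zone 31.
Hemisphere: N (φ ≥ 0).
Central meridian λ₀ = 6×31 − 183 = 3°.
EPSG code: 32631.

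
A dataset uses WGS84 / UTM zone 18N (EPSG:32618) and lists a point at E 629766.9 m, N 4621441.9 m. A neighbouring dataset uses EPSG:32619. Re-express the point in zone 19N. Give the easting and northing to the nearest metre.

E 130754 m, N 4629799 m

UTM 18N → geographic: φ = 41.73420023°, λ = -73.43959958°.
UTM 19N (λ₀ = -69°) forward: E = 130754.302 m, N = 4629798.524 m.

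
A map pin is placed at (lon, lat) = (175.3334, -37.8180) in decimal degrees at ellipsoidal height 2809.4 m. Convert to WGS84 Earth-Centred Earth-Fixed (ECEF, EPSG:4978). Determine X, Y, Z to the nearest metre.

WGS84: a = 6378137 m, e² = 0.006694380; N(φ) = a/√(1−e²sin²φ) = 6386178.477 m.
X = (N+h)·cosφ·cosλ = -5030329.252 m; Y = (N+h)·cosφ·sinλ = 410616.287 m; Z = (N(1−e²)+h)·sinφ = -3891228.200 m.

X -5030329 m, Y 410616 m, Z -3891228 m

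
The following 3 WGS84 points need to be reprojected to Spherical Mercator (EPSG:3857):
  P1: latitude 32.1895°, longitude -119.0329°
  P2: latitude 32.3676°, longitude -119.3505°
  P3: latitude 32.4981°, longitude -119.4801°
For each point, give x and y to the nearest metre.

P1: x -13250682 m, y 3788211 m; P2: x -13286037 m, y 3811661 m; P3: x -13300464 m, y 3828873 m

Web Mercator: x = R·λ, y = R·ln tan(π/4+φ/2), R = 6378137 m.
P1 (32.1895°, -119.0329°) → (-13250681.816, 3788211.232) m.
P2 (32.3676°, -119.3505°) → (-13286036.886, 3811661.156) m.
P3 (32.4981°, -119.4801°) → (-13300463.892, 3828873.058) m.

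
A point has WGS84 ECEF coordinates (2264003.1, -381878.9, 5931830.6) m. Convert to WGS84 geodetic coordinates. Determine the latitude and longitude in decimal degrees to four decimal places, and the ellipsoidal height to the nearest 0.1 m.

λ = atan2(Y, X) = -9.57419981°; p = √(X²+Y²) = 2295983.8 m.
Bowring's method on WGS84 (a = 6378137 m, b = 6356752.314 m) gives φ = 68.96970005°, h = 1146.113 m.

lat 68.9697°, lon -9.5742°, h 1146.1 m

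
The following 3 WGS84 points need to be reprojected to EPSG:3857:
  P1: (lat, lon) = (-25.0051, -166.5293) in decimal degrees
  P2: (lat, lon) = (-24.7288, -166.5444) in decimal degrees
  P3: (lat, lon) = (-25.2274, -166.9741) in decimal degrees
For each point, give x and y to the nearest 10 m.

P1: x -18537960 m, y -2876370 m; P2: x -18539640 m, y -2842470 m; P3: x -18587470 m, y -2903700 m

Web Mercator: x = R·λ, y = R·ln tan(π/4+φ/2), R = 6378137 m.
P1 (-25.0051°, -166.5293°) → (-18537956.878, -2876371.057) m.
P2 (-24.7288°, -166.5444°) → (-18539637.802, -2842470.399) m.
P3 (-25.2274°, -166.9741°) → (-18587471.788, -2903701.542) m.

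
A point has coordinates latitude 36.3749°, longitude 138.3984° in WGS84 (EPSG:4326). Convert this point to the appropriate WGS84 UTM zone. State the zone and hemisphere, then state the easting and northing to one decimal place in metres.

Longitude 138.3984° lies in the 6° band [138°, 144°), giving zone 54; latitude is north of the equator, so 54N.
Zone 54 central meridian λ₀ = 6×54 − 183 = 141°; Δλ = -2.6016°.
Transverse Mercator on WGS84 with k₀ = 0.9996 gives E = 266614.801 m, N = 4028675.320 m.

Zone 54N: E 266614.8 m, N 4028675.3 m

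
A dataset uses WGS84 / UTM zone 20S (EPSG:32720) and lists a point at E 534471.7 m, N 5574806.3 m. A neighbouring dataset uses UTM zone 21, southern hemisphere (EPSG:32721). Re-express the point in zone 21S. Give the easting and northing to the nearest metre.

E 22002 m, N 5559860 m

UTM 20S → geographic: φ = -39.97620018°, λ = -62.59630025°.
UTM 21S (λ₀ = -57°) forward: E = 22002.271 m, N = 5559860.385 m.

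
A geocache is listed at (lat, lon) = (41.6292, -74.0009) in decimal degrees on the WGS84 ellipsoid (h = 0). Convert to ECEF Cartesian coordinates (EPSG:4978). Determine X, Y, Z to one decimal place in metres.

WGS84: a = 6378137 m, e² = 0.006694380; N(φ) = a/√(1−e²sin²φ) = 6387579.255 m.
X = (N+h)·cosφ·cosλ = 1315946.788 m; Y = (N+h)·cosφ·sinλ = -4589523.923 m; Z = (N(1−e²)+h)·sinφ = 4214908.726 m.

X 1315946.8 m, Y -4589523.9 m, Z 4214908.7 m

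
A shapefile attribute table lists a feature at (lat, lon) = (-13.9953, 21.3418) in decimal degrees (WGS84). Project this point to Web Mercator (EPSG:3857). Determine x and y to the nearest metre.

x 2375758 m, y -1573677 m

Web Mercator is spherical with R = a = 6378137 m.
x = R·λ = 6378137 × 0.372484678 = 2375758.309 m.
y = R·ln tan(π/4 + φ/2) = 6378137 × -0.246729936 = -1573677.335 m.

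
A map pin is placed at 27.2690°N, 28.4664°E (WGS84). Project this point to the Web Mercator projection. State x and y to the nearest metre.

Web Mercator is spherical with R = a = 6378137 m.
x = R·λ = 6378137 × 0.496832406 = 3168865.153 m.
y = R·ln tan(π/4 + φ/2) = 6378137 × 0.494990956 = 3157120.131 m.

x 3168865 m, y 3157120 m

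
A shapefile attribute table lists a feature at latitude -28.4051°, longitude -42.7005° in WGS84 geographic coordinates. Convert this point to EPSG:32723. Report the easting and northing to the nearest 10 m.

Zone 23 central meridian λ₀ = 6×23 − 183 = -45°; Δλ = +2.2995°.
Transverse Mercator on WGS84 with k₀ = 0.9996 gives E = 725274.825 m, N = 6855770.109 m.

E 725270 m, N 6855770 m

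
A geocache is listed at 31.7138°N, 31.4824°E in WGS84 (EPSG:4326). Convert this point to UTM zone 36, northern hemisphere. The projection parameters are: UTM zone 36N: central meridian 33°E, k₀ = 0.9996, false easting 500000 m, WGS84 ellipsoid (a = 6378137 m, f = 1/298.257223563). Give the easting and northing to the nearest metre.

Zone 36 central meridian λ₀ = 6×36 − 183 = 33°; Δλ = -1.5176°.
Transverse Mercator on WGS84 with k₀ = 0.9996 gives E = 356203.514 m, N = 3509714.529 m.

E 356204 m, N 3509715 m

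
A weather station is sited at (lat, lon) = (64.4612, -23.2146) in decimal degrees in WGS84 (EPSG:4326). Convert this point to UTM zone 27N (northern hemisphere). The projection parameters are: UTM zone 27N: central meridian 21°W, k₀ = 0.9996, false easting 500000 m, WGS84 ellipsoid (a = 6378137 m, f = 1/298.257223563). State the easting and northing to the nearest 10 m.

E 393480 m, N 7150270 m

Zone 27 central meridian λ₀ = 6×27 − 183 = -21°; Δλ = -2.2146°.
Transverse Mercator on WGS84 with k₀ = 0.9996 gives E = 393484.714 m, N = 7150266.292 m.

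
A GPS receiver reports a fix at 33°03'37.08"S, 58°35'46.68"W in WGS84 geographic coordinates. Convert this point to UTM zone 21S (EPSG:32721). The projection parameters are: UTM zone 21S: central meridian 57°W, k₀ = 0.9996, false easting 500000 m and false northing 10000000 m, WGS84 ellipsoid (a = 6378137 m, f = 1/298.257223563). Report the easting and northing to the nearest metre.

E 350974 m, N 6340895 m

Zone 21 central meridian λ₀ = 6×21 − 183 = -57°; Δλ = -1.5963°.
Transverse Mercator on WGS84 with k₀ = 0.9996 gives E = 350973.957 m, N = 6340895.488 m.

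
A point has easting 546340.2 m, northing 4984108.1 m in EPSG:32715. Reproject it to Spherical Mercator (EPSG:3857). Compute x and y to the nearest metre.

Unproject from UTM 15S (λ₀ = -93°) → φ = -45.29500019°, λ = -92.40899989°.
Web Mercator (R = 6378137 m): x = -10286922.812 m, y = -5668083.406 m.

x -10286923 m, y -5668083 m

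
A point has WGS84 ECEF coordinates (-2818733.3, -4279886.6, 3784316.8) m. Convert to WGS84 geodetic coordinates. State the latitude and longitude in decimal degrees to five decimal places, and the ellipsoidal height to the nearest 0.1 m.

λ = atan2(Y, X) = -123.36890012°; p = √(X²+Y²) = 5124713.3 m.
Bowring's method on WGS84 (a = 6378137 m, b = 6356752.314 m) gives φ = 36.62790047°, h = -29.325 m.

lat 36.62790°, lon -123.36890°, h -29.3 m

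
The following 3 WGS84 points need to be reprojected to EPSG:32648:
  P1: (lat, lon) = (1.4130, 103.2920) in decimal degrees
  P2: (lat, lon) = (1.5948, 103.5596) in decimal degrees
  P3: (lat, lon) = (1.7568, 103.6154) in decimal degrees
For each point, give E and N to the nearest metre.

UTM zone 48N: λ₀ = 105°, k₀ = 0.9996.
P1 (1.4130°, 103.2920°) → (309971.467, 156249.133) m.
P2 (1.5948°, 103.5596°) → (339764.247, 176329.839) m.
P3 (1.7568°, 103.6154°) → (345985.558, 194236.856) m.

P1: E 309971 m, N 156249 m; P2: E 339764 m, N 176330 m; P3: E 345986 m, N 194237 m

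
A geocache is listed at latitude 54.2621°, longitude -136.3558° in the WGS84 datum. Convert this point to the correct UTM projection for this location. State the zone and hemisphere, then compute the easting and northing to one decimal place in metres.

Longitude -136.3558° lies in the 6° band [-138°, -132°), giving zone 8; latitude is north of the equator, so 8N.
Zone 8 central meridian λ₀ = 6×8 − 183 = -135°; Δλ = -1.3558°.
Transverse Mercator on WGS84 with k₀ = 0.9996 gives E = 411689.742 m, N = 6013531.842 m.

Zone 8N: E 411689.7 m, N 6013531.8 m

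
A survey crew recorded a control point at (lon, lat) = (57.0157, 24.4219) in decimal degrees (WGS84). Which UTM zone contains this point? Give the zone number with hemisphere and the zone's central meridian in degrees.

Zone 40N, central meridian 57°

UTM zone = ⌊(λ + 180)/6⌋ + 1; 57.0157° ∈ [54°, 60°) → zone 40.
Hemisphere: N (φ ≥ 0).
Central meridian λ₀ = 6×40 − 183 = 57°.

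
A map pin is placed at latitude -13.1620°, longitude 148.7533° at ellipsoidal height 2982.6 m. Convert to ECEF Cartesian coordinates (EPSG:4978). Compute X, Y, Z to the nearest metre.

WGS84: a = 6378137 m, e² = 0.006694380; N(φ) = a/√(1−e²sin²φ) = 6379244.217 m.
X = (N+h)·cosφ·cosλ = -5313092.428 m; Y = (N+h)·cosφ·sinλ = 3223644.952 m; Z = (N(1−e²)+h)·sinφ = -1443541.544 m.

X -5313092 m, Y 3223645 m, Z -1443542 m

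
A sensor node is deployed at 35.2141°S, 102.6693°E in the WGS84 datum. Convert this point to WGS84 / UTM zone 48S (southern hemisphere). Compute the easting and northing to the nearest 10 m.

E 287860 m, N 6100720 m

Zone 48 central meridian λ₀ = 6×48 − 183 = 105°; Δλ = -2.3307°.
Transverse Mercator on WGS84 with k₀ = 0.9996 gives E = 287855.464 m, N = 6100724.745 m.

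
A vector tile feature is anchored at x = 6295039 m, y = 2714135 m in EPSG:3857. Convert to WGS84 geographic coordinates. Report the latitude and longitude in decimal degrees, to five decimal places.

lat 23.67730°, lon 56.54930°

R = 6378137 m. λ = x/R = 56.54929748°.
φ = 2·arctan(exp(y/R)) − 90° = 2·arctan(1.53041) − 90° = 23.67730228°.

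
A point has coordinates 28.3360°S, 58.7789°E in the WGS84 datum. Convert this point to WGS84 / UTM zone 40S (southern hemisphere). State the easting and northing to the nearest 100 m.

Zone 40 central meridian λ₀ = 6×40 − 183 = 57°; Δλ = +1.7789°.
Transverse Mercator on WGS84 with k₀ = 0.9996 gives E = 674375.914 m, N = 6864291.164 m.

E 674400 m, N 6864300 m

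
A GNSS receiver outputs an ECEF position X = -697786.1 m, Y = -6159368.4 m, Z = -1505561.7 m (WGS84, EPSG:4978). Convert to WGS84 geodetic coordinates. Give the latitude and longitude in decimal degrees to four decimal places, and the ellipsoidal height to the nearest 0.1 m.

λ = atan2(Y, X) = -96.46340043°; p = √(X²+Y²) = 6198768.0 m.
Bowring's method on WGS84 (a = 6378137 m, b = 6356752.314 m) gives φ = -13.74019973°, h = 2044.201 m.

lat -13.7402°, lon -96.4634°, h 2044.2 m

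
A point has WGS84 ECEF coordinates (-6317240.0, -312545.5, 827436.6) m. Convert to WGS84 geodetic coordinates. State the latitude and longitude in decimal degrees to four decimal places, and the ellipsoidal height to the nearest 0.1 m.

λ = atan2(Y, X) = -177.16760037°; p = √(X²+Y²) = 6324966.9 m.
Bowring's method on WGS84 (a = 6378137 m, b = 6356752.314 m) gives φ = 7.50280009°, h = 1084.790 m.

lat 7.5028°, lon -177.1676°, h 1084.8 m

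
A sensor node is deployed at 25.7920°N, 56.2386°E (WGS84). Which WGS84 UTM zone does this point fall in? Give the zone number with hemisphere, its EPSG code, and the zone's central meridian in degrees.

Zone 40N (EPSG:32640), central meridian 57°

UTM zone = ⌊(λ + 180)/6⌋ + 1; 56.2386° ∈ [54°, 60°) → zone 40.
Hemisphere: N (φ ≥ 0).
Central meridian λ₀ = 6×40 − 183 = 57°.
EPSG code: 32640.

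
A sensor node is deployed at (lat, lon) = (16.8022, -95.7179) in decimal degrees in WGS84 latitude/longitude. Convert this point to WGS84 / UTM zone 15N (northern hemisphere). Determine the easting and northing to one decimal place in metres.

Zone 15 central meridian λ₀ = 6×15 − 183 = -93°; Δλ = -2.7179°.
Transverse Mercator on WGS84 with k₀ = 0.9996 gives E = 210305.058 m, N = 1859660.893 m.

E 210305.1 m, N 1859660.9 m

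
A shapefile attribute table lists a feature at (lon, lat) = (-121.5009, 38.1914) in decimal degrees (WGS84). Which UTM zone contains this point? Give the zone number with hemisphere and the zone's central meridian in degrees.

UTM zone = ⌊(λ + 180)/6⌋ + 1; -121.5009° ∈ [-126°, -120°) → zone 10.
Hemisphere: N (φ ≥ 0).
Central meridian λ₀ = 6×10 − 183 = -123°.

Zone 10N, central meridian -123°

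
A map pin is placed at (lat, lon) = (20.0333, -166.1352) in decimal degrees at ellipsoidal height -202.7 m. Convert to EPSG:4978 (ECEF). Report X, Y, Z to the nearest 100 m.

X -5819700 m, Y -1436400 m, Z 2171100 m

WGS84: a = 6378137 m, e² = 0.006694380; N(φ) = a/√(1−e²sin²φ) = 6380643.798 m.
X = (N+h)·cosφ·cosλ = -5819731.027 m; Y = (N+h)·cosφ·sinλ = -1436444.043 m; Z = (N(1−e²)+h)·sinφ = 2171091.122 m.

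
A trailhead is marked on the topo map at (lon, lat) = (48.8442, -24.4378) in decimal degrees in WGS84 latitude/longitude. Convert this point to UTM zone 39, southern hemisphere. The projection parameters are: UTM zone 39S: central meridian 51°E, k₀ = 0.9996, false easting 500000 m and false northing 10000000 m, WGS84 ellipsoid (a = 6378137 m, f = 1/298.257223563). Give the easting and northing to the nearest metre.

Zone 39 central meridian λ₀ = 6×39 − 183 = 51°; Δλ = -2.1558°.
Transverse Mercator on WGS84 with k₀ = 0.9996 gives E = 281445.276 m, N = 7295599.969 m.

E 281445 m, N 7295600 m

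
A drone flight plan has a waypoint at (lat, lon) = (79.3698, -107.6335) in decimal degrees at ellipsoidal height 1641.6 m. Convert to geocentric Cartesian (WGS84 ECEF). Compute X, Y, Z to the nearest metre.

X -357665 m, Y -1125220 m, Z 6248556 m

WGS84: a = 6378137 m, e² = 0.006694380; N(φ) = a/√(1−e²sin²φ) = 6398859.917 m.
X = (N+h)·cosφ·cosλ = -357665.124 m; Y = (N+h)·cosφ·sinλ = -1125220.244 m; Z = (N(1−e²)+h)·sinφ = 6248556.482 m.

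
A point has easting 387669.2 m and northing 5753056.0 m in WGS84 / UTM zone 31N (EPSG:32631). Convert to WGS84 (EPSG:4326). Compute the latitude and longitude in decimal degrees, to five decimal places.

Zone 31N: λ₀ = 3°, k₀ = 0.9996, false easting 500000 m.
Meridian distance M = (N − FN)/k₀ = 5755358.1 m.
Inverse transverse Mercator on WGS84 gives φ = 51.91689959°, λ = 1.36670018°.

lat 51.91690°, lon 1.36670°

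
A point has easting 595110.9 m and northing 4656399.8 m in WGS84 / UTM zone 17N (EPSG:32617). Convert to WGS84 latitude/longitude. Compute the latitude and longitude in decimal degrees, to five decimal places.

lat 42.05390°, lon -79.85060°

Zone 17N: λ₀ = -81°, k₀ = 0.9996, false easting 500000 m.
Meridian distance M = (N − FN)/k₀ = 4658263.1 m.
Inverse transverse Mercator on WGS84 gives φ = 42.05390025°, λ = -79.85059961°.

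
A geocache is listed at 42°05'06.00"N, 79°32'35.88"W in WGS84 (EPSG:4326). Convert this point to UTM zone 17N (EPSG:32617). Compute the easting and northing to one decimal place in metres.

Zone 17 central meridian λ₀ = 6×17 − 183 = -81°; Δλ = +1.4567°.
Transverse Mercator on WGS84 with k₀ = 0.9996 gives E = 620481.088 m, N = 4660240.371 m.

E 620481.1 m, N 4660240.4 m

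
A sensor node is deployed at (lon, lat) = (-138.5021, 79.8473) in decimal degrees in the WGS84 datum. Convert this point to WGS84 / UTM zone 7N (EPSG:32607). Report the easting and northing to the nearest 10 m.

E 549140 m, N 8865600 m

Zone 7 central meridian λ₀ = 6×7 − 183 = -141°; Δλ = +2.4979°.
Transverse Mercator on WGS84 with k₀ = 0.9996 gives E = 549140.588 m, N = 8865596.827 m.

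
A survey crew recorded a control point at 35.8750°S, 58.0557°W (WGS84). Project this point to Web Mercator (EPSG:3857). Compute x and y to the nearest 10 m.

x -6462730 m, y -4283440 m

Web Mercator is spherical with R = a = 6378137 m.
x = R·λ = 6378137 × -1.013263115 = -6462730.962 m.
y = R·ln tan(π/4 + φ/2) = 6378137 × -0.671580928 = -4283435.168 m.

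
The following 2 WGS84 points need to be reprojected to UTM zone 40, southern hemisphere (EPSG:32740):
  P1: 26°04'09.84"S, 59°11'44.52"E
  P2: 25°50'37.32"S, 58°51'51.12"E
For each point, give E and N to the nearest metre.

UTM zone 40S: λ₀ = 57°, k₀ = 0.9996.
P1 (-26.0694°, 59.1957°) → (719644.489, 7114780.392) m.
P2 (-25.8437°, 58.8642°) → (686831.557, 7140299.966) m.

P1: E 719644 m, N 7114780 m; P2: E 686832 m, N 7140300 m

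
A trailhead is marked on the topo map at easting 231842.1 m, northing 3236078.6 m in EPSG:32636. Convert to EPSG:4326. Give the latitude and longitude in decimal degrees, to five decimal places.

Zone 36N: λ₀ = 33°, k₀ = 0.9996, false easting 500000 m.
Meridian distance M = (N − FN)/k₀ = 3237373.5 m.
Inverse transverse Mercator on WGS84 gives φ = 29.22510033°, λ = 30.24139951°.

lat 29.22510°, lon 30.24140°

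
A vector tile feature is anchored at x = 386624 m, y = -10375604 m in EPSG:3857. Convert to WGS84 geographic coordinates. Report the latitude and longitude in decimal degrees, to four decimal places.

R = 6378137 m. λ = x/R = 3.47310248°.
φ = 2·arctan(exp(y/R)) − 90° = 2·arctan(0.19657) − 90° = -67.75850060°.

lat -67.7585°, lon 3.4731°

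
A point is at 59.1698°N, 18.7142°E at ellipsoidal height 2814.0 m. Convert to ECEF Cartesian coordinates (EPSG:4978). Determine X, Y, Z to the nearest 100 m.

X 3105000 m, Y 1051800 m, Z 5456100 m

WGS84: a = 6378137 m, e² = 0.006694380; N(φ) = a/√(1−e²sin²φ) = 6393937.046 m.
X = (N+h)·cosφ·cosλ = 3104984.924 m; Y = (N+h)·cosφ·sinλ = 1051837.180 m; Z = (N(1−e²)+h)·sinφ = 5456070.537 m.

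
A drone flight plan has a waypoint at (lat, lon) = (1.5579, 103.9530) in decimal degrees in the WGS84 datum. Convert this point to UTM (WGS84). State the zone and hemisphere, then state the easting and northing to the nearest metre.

Longitude 103.9530° lies in the 6° band [102°, 108°), giving zone 48; latitude is north of the equator, so 48N.
Zone 48 central meridian λ₀ = 6×48 − 183 = 105°; Δλ = -1.0470°.
Transverse Mercator on WGS84 with k₀ = 0.9996 gives E = 383531.374 m, N = 172224.119 m.

Zone 48N: E 383531 m, N 172224 m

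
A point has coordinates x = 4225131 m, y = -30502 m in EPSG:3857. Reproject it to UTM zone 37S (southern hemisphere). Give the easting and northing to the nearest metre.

Web Mercator inverse (R = 6378137 m) → φ = -0.27400308°, λ = 37.95499755°.
UTM 37S forward: E = 383712.221 m, N = 9969709.352 m.

E 383712 m, N 9969709 m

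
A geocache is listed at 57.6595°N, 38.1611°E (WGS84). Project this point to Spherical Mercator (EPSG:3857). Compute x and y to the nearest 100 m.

x 4248100 m, y 7896100 m

Web Mercator is spherical with R = a = 6378137 m.
x = R·λ = 6378137 × 0.666036841 = 4248074.220 m.
y = R·ln tan(π/4 + φ/2) = 6378137 × 1.237998917 = 7896126.697 m.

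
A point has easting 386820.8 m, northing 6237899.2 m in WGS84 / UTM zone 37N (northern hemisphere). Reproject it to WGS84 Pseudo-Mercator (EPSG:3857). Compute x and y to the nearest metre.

Unproject from UTM 37N (λ₀ = 39°) → φ = 56.27240011°, λ = 37.17230059°.
Web Mercator (R = 6378137 m): x = 4138001.573 m, y = 7612835.033 m.

x 4138002 m, y 7612835 m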